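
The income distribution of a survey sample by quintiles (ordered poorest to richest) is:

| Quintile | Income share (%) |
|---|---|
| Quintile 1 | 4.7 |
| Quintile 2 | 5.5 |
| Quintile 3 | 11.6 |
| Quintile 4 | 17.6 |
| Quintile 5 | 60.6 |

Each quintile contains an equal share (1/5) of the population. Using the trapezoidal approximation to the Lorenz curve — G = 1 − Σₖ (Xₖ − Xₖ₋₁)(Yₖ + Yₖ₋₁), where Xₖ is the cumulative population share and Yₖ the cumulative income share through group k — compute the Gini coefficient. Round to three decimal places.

0.496

Cumulative income shares Yₖ: 0.0470, 0.1020, 0.2180, 0.3940, 1.0000
Σ (Xₖ−Xₖ₋₁)(Yₖ+Yₖ₋₁) = (1/5)(0.0470+0.0000) + (1/5)(0.1020+0.0470) + (1/5)(0.2180+0.1020) + (1/5)(0.3940+0.2180) + (1/5)(1.0000+0.3940)
  = 0.0094 + 0.0298 + 0.0640 + 0.1224 + 0.2788 = 0.5044
G = 1 − 0.5044 = 0.4956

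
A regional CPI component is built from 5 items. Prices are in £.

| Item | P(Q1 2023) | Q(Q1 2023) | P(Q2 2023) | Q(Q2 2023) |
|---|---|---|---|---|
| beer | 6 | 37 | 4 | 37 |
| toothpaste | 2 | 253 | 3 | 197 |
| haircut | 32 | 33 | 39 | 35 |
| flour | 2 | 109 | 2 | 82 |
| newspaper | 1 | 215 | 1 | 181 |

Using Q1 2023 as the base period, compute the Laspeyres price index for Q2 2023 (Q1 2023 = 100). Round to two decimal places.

118.49

Laspeyres price index uses base-period quantities as weights.
ΣP(Q2 2023)·Q(Q1 2023) = 4×37 + 3×253 + 39×33 + 2×109 + 1×215 = 148 + 759 + 1287 + 218 + 215 = 2627
ΣP(Q1 2023)·Q(Q1 2023) = 6×37 + 2×253 + 32×33 + 2×109 + 1×215 = 222 + 506 + 1056 + 218 + 215 = 2217
Index = 2627 / 2217 × 100 = 118.4935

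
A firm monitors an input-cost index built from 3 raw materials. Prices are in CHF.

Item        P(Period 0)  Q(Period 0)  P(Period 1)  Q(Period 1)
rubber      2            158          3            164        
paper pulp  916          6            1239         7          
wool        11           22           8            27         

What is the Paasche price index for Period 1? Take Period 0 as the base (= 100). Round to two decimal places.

133.31

Paasche price index uses current-period quantities as weights.
ΣP(Period 1)·Q(Period 1) = 3×164 + 1239×7 + 8×27 = 492 + 8673 + 216 = 9381
ΣP(Period 0)·Q(Period 1) = 2×164 + 916×7 + 11×27 = 328 + 6412 + 297 = 7037
Index = 9381 / 7037 × 100 = 133.3096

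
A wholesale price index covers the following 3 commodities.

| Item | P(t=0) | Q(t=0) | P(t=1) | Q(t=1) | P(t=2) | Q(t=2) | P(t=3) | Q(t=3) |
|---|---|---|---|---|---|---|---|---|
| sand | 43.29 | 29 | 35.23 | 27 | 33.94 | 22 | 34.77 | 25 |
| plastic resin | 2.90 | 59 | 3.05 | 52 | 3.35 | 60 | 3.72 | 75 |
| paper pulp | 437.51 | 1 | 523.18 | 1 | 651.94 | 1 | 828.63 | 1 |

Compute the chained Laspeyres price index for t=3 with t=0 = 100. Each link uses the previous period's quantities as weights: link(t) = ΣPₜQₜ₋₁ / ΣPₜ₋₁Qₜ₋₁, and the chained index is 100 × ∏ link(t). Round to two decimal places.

Link t=0→t=1:
ΣP(t=1)Q(t=0) = 35.23×29 + 3.05×59 + 523.18×1 = 1021.67 + 179.95 + 523.18 = 1724.8
ΣP(t=0)Q(t=0) = 43.29×29 + 2.90×59 + 437.51×1 = 1255.41 + 171.1 + 437.51 = 1864.02
link = 1724.8/1864.02 = 0.925312
Link t=1→t=2:
ΣP(t=2)Q(t=1) = 33.94×27 + 3.35×52 + 651.94×1 = 916.38 + 174.2 + 651.94 = 1742.52
ΣP(t=1)Q(t=1) = 35.23×27 + 3.05×52 + 523.18×1 = 951.21 + 158.6 + 523.18 = 1632.99
link = 1742.52/1632.99 = 1.067073
Link t=2→t=3:
ΣP(t=3)Q(t=2) = 34.77×22 + 3.72×60 + 828.63×1 = 764.94 + 223.2 + 828.63 = 1816.77
ΣP(t=2)Q(t=2) = 33.94×22 + 3.35×60 + 651.94×1 = 746.68 + 201 + 651.94 = 1599.62
link = 1816.77/1599.62 = 1.135751
Chained index = 100 × 0.925312 × 1.067073 × 1.135751 = 112.1413

112.14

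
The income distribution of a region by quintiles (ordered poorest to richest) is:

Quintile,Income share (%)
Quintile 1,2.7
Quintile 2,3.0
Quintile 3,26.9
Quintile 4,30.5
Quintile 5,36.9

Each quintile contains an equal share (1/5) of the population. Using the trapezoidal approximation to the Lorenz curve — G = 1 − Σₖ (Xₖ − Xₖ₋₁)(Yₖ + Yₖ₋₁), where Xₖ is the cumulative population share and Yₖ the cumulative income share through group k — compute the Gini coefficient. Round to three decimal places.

0.384

Cumulative income shares Yₖ: 0.0270, 0.0570, 0.3260, 0.6310, 1.0000
Σ (Xₖ−Xₖ₋₁)(Yₖ+Yₖ₋₁) = (1/5)(0.0270+0.0000) + (1/5)(0.0570+0.0270) + (1/5)(0.3260+0.0570) + (1/5)(0.6310+0.3260) + (1/5)(1.0000+0.6310)
  = 0.0054 + 0.0168 + 0.0766 + 0.1914 + 0.3262 = 0.6164
G = 1 − 0.6164 = 0.3836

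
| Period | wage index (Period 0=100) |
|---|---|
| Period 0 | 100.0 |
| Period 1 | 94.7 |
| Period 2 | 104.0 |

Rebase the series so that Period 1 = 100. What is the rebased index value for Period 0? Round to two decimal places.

Rebased(Period 0) = 100.0 / 94.7 × 100 = 105.5966

105.60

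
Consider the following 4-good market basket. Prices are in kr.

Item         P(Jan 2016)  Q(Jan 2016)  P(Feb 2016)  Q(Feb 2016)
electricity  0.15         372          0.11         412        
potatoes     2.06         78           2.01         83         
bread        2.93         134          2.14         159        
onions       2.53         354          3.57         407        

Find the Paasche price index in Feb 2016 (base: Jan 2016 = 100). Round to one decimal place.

116.0

Paasche price index uses current-period quantities as weights.
ΣP(Feb 2016)·Q(Feb 2016) = 0.11×412 + 2.01×83 + 2.14×159 + 3.57×407 = 45.32 + 166.83 + 340.26 + 1452.99 = 2005.4
ΣP(Jan 2016)·Q(Feb 2016) = 0.15×412 + 2.06×83 + 2.93×159 + 2.53×407 = 61.8 + 170.98 + 465.87 + 1029.71 = 1728.36
Index = 2005.4 / 1728.36 × 100 = 116.0291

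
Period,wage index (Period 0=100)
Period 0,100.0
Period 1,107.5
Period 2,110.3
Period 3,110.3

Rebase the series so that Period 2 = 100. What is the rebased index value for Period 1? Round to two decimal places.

Rebased(Period 1) = 107.5 / 110.3 × 100 = 97.4615

97.46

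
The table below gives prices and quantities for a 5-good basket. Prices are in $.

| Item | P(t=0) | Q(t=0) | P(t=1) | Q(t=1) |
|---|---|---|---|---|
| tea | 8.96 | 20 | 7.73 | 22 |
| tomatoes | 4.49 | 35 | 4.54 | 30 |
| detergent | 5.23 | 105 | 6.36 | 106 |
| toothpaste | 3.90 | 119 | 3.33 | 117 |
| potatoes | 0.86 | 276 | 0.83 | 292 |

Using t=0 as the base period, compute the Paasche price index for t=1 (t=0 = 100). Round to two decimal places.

Paasche price index uses current-period quantities as weights.
ΣP(t=1)·Q(t=1) = 7.73×22 + 4.54×30 + 6.36×106 + 3.33×117 + 0.83×292 = 170.06 + 136.2 + 674.16 + 389.61 + 242.36 = 1612.39
ΣP(t=0)·Q(t=1) = 8.96×22 + 4.49×30 + 5.23×106 + 3.90×117 + 0.86×292 = 197.12 + 134.7 + 554.38 + 456.3 + 251.12 = 1593.62
Index = 1612.39 / 1593.62 × 100 = 101.1778

101.18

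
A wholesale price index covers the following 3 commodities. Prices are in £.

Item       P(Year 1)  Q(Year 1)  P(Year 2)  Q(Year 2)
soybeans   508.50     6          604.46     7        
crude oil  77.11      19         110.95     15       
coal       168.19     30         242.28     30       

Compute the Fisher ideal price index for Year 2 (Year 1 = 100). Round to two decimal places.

135.42

Laspeyres component (base-period weights):
ΣP(Year 2)Q(Year 1) = 604.46×6 + 110.95×19 + 242.28×30 = 3626.76 + 2108.05 + 7268.4 = 13003.21
ΣP(Year 1)Q(Year 1) = 508.50×6 + 77.11×19 + 168.19×30 = 3051 + 1465.09 + 5045.7 = 9561.79
L = 13003.21 / 9561.79 × 100 = 135.9914
Paasche component (current-period weights):
ΣP(Year 2)Q(Year 2) = 604.46×7 + 110.95×15 + 242.28×30 = 4231.22 + 1664.25 + 7268.4 = 13163.87
ΣP(Year 1)Q(Year 2) = 508.50×7 + 77.11×15 + 168.19×30 = 3559.5 + 1156.65 + 5045.7 = 9761.85
P = 13163.87 / 9761.85 × 100 = 134.8502
Fisher = √(L × P) = √(135.9914 × 134.8502) = 135.4196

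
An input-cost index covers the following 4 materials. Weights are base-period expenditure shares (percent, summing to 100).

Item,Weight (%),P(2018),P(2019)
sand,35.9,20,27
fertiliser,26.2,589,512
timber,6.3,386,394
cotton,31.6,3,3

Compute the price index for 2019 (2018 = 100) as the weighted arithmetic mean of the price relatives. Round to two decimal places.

sand: 35.9 × (27/20) = 35.9 × 1.350000 = 48.4650
fertiliser: 26.2 × (512/589) = 26.2 × 0.869270 = 22.7749
timber: 6.3 × (394/386) = 6.3 × 1.020725 = 6.4306
cotton: 31.6 × (3/3) = 31.6 × 1.000000 = 31.6000
Index = Σ wᵢ·(p₁ᵢ/p₀ᵢ) = 48.4650 + 22.7749 + 6.4306 + 31.6000 = 109.2704

109.27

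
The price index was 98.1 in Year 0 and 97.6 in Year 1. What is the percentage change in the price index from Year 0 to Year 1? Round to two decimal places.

-0.51%

Change = (97.6 − 98.1) / 98.1 × 100
       = -0.5 / 98.1 × 100 = -0.5097%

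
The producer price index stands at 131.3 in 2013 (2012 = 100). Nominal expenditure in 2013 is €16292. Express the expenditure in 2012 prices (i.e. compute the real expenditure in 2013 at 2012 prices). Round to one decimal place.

Real = Nominal ÷ (Index/100) = 16292 ÷ (131.3/100)
     = 16292 ÷ 1.313 = 12408.2254

12408.2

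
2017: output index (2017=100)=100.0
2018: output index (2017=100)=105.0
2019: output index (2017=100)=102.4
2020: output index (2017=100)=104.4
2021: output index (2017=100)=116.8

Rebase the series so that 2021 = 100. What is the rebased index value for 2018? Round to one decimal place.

Rebased(2018) = 105.0 / 116.8 × 100 = 89.8973

89.9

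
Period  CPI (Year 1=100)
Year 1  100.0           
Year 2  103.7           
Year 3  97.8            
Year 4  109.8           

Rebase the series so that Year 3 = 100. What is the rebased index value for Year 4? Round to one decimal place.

Rebased(Year 4) = 109.8 / 97.8 × 100 = 112.2699

112.3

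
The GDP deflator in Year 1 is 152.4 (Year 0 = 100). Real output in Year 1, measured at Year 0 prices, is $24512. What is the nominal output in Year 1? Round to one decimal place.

37356.3

Nominal = Real × (Index/100) = 24512 × (152.4/100)
        = 24512 × 1.524 = 37356.2880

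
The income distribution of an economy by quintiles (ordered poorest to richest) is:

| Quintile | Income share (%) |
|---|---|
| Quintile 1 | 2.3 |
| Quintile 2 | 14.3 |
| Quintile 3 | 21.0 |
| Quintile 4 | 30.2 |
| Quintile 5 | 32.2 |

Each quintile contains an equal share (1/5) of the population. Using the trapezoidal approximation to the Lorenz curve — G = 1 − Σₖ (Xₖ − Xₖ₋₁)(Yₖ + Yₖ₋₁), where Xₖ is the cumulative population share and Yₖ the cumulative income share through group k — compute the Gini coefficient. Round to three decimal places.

Cumulative income shares Yₖ: 0.0230, 0.1660, 0.3760, 0.6780, 1.0000
Σ (Xₖ−Xₖ₋₁)(Yₖ+Yₖ₋₁) = (1/5)(0.0230+0.0000) + (1/5)(0.1660+0.0230) + (1/5)(0.3760+0.1660) + (1/5)(0.6780+0.3760) + (1/5)(1.0000+0.6780)
  = 0.0046 + 0.0378 + 0.1084 + 0.2108 + 0.3356 = 0.6972
G = 1 − 0.6972 = 0.3028

0.303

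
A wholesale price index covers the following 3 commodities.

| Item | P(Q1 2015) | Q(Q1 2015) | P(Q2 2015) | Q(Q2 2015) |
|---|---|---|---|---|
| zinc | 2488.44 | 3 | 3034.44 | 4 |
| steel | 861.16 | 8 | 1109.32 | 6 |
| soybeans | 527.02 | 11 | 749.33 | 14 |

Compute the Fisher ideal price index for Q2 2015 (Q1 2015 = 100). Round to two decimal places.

Laspeyres component (base-period weights):
ΣP(Q2 2015)Q(Q1 2015) = 3034.44×3 + 1109.32×8 + 749.33×11 = 9103.32 + 8874.56 + 8242.63 = 26220.51
ΣP(Q1 2015)Q(Q1 2015) = 2488.44×3 + 861.16×8 + 527.02×11 = 7465.32 + 6889.28 + 5797.22 = 20151.82
L = 26220.51 / 20151.82 × 100 = 130.1148
Paasche component (current-period weights):
ΣP(Q2 2015)Q(Q2 2015) = 3034.44×4 + 1109.32×6 + 749.33×14 = 12137.76 + 6655.92 + 10490.62 = 29284.3
ΣP(Q1 2015)Q(Q2 2015) = 2488.44×4 + 861.16×6 + 527.02×14 = 9953.76 + 5166.96 + 7378.28 = 22499
P = 29284.3 / 22499 × 100 = 130.1582
Fisher = √(L × P) = √(130.1148 × 130.1582) = 130.1365

130.14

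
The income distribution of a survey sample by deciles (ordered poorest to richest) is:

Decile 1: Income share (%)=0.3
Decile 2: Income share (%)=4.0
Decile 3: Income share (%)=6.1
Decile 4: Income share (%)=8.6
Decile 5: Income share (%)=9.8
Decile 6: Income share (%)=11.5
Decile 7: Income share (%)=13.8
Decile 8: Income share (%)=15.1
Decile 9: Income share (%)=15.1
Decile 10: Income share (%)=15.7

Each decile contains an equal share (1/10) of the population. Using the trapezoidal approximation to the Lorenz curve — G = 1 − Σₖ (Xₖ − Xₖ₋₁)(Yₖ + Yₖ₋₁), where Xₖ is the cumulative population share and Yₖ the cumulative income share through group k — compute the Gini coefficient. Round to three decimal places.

Cumulative income shares Yₖ: 0.0030, 0.0430, 0.1040, 0.1900, 0.2880, 0.4030, 0.5410, 0.6920, 0.8430, 1.0000
Σ (Xₖ−Xₖ₋₁)(Yₖ+Yₖ₋₁) = (1/10)(0.0030+0.0000) + (1/10)(0.0430+0.0030) + (1/10)(0.1040+0.0430) + (1/10)(0.1900+0.1040) + (1/10)(0.2880+0.1900) + (1/10)(0.4030+0.2880) + (1/10)(0.5410+0.4030) + (1/10)(0.6920+0.5410) + (1/10)(0.8430+0.6920) + (1/10)(1.0000+0.8430)
  = 0.0003 + 0.0046 + 0.0147 + 0.0294 + 0.0478 + 0.0691 + 0.0944 + 0.1233 + 0.1535 + 0.1843 = 0.7214
G = 1 − 0.7214 = 0.2786

0.279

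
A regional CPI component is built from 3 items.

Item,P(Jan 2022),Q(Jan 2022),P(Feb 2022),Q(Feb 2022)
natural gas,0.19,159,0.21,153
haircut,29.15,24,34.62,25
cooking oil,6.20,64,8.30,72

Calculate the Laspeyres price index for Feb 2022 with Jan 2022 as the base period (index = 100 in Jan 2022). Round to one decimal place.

123.9

Laspeyres price index uses base-period quantities as weights.
ΣP(Feb 2022)·Q(Jan 2022) = 0.21×159 + 34.62×24 + 8.30×64 = 33.39 + 830.88 + 531.2 = 1395.47
ΣP(Jan 2022)·Q(Jan 2022) = 0.19×159 + 29.15×24 + 6.20×64 = 30.21 + 699.6 + 396.8 = 1126.61
Index = 1395.47 / 1126.61 × 100 = 123.8645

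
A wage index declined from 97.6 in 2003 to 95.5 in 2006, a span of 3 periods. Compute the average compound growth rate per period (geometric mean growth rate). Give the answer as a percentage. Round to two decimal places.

-0.72%

Growth factor = (95.5/97.6)^(1/3) = (0.978484)^(1/3) = 0.992776
Growth rate = 0.992776 − 1 = -0.007224 = -0.7224%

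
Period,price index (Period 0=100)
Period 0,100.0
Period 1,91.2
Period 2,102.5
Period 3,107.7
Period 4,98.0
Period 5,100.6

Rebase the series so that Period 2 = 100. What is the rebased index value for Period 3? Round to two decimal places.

Rebased(Period 3) = 107.7 / 102.5 × 100 = 105.0732

105.07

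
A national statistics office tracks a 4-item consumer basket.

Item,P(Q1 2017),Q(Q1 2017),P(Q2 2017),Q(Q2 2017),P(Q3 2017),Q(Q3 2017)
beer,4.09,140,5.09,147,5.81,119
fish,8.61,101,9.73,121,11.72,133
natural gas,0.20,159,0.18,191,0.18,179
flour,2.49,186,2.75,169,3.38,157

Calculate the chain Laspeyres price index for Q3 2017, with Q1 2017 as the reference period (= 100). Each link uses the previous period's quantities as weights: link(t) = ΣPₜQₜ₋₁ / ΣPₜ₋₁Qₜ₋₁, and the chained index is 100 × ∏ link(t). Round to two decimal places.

136.96

Link Q1 2017→Q2 2017:
ΣP(Q2 2017)Q(Q1 2017) = 5.09×140 + 9.73×101 + 0.18×159 + 2.75×186 = 712.6 + 982.73 + 28.62 + 511.5 = 2235.45
ΣP(Q1 2017)Q(Q1 2017) = 4.09×140 + 8.61×101 + 0.20×159 + 2.49×186 = 572.6 + 869.61 + 31.8 + 463.14 = 1937.15
link = 2235.45/1937.15 = 1.153989
Link Q2 2017→Q3 2017:
ΣP(Q3 2017)Q(Q2 2017) = 5.81×147 + 11.72×121 + 0.18×191 + 3.38×169 = 854.07 + 1418.12 + 34.38 + 571.22 = 2877.79
ΣP(Q2 2017)Q(Q2 2017) = 5.09×147 + 9.73×121 + 0.18×191 + 2.75×169 = 748.23 + 1177.33 + 34.38 + 464.75 = 2424.69
link = 2877.79/2424.69 = 1.186869
Chained index = 100 × 1.153989 × 1.186869 = 136.9634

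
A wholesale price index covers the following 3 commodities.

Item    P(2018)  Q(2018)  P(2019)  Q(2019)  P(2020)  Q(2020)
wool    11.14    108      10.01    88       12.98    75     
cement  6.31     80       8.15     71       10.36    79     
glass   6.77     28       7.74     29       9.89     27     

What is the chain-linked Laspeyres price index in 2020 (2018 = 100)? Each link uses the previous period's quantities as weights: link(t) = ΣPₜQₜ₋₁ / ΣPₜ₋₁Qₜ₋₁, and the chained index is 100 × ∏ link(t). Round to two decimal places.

Link 2018→2019:
ΣP(2019)Q(2018) = 10.01×108 + 8.15×80 + 7.74×28 = 1081.08 + 652 + 216.72 = 1949.8
ΣP(2018)Q(2018) = 11.14×108 + 6.31×80 + 6.77×28 = 1203.12 + 504.8 + 189.56 = 1897.48
link = 1949.8/1897.48 = 1.027573
Link 2019→2020:
ΣP(2020)Q(2019) = 12.98×88 + 10.36×71 + 9.89×29 = 1142.24 + 735.56 + 286.81 = 2164.61
ΣP(2019)Q(2019) = 10.01×88 + 8.15×71 + 7.74×29 = 880.88 + 578.65 + 224.46 = 1683.99
link = 2164.61/1683.99 = 1.285405
Chained index = 100 × 1.027573 × 1.285405 = 132.0849

132.08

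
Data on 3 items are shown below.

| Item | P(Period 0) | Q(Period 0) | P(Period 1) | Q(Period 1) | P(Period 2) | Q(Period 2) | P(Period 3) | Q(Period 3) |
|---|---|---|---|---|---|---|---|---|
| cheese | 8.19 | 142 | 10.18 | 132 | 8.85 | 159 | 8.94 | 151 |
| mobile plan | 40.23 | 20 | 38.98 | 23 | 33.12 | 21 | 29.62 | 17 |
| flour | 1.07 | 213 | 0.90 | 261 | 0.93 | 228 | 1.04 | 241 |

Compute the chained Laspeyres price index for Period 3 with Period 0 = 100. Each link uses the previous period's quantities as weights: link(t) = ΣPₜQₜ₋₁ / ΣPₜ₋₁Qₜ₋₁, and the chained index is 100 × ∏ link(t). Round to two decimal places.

Link Period 0→Period 1:
ΣP(Period 1)Q(Period 0) = 10.18×142 + 38.98×20 + 0.90×213 = 1445.56 + 779.6 + 191.7 = 2416.86
ΣP(Period 0)Q(Period 0) = 8.19×142 + 40.23×20 + 1.07×213 = 1162.98 + 804.6 + 227.91 = 2195.49
link = 2416.86/2195.49 = 1.100829
Link Period 1→Period 2:
ΣP(Period 2)Q(Period 1) = 8.85×132 + 33.12×23 + 0.93×261 = 1168.2 + 761.76 + 242.73 = 2172.69
ΣP(Period 1)Q(Period 1) = 10.18×132 + 38.98×23 + 0.90×261 = 1343.76 + 896.54 + 234.9 = 2475.2
link = 2172.69/2475.2 = 0.877784
Link Period 2→Period 3:
ΣP(Period 3)Q(Period 2) = 8.94×159 + 29.62×21 + 1.04×228 = 1421.46 + 622.02 + 237.12 = 2280.6
ΣP(Period 2)Q(Period 2) = 8.85×159 + 33.12×21 + 0.93×228 = 1407.15 + 695.52 + 212.04 = 2314.71
link = 2280.6/2314.71 = 0.985264
Chained index = 100 × 1.100829 × 0.877784 × 0.985264 = 95.2051

95.21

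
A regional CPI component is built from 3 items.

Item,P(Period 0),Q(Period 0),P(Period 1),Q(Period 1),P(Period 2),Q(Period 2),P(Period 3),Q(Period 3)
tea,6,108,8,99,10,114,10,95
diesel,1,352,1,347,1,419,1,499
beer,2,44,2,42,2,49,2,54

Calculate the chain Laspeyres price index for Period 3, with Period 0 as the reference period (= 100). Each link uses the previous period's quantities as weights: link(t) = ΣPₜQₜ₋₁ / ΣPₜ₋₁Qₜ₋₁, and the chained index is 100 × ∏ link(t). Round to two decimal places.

Link Period 0→Period 1:
ΣP(Period 1)Q(Period 0) = 8×108 + 1×352 + 2×44 = 864 + 352 + 88 = 1304
ΣP(Period 0)Q(Period 0) = 6×108 + 1×352 + 2×44 = 648 + 352 + 88 = 1088
link = 1304/1088 = 1.198529
Link Period 1→Period 2:
ΣP(Period 2)Q(Period 1) = 10×99 + 1×347 + 2×42 = 990 + 347 + 84 = 1421
ΣP(Period 1)Q(Period 1) = 8×99 + 1×347 + 2×42 = 792 + 347 + 84 = 1223
link = 1421/1223 = 1.161897
Link Period 2→Period 3:
ΣP(Period 3)Q(Period 2) = 10×114 + 1×419 + 2×49 = 1140 + 419 + 98 = 1657
ΣP(Period 2)Q(Period 2) = 10×114 + 1×419 + 2×49 = 1140 + 419 + 98 = 1657
link = 1657/1657 = 1.000000
Chained index = 100 × 1.198529 × 1.161897 × 1.000000 = 139.2568

139.26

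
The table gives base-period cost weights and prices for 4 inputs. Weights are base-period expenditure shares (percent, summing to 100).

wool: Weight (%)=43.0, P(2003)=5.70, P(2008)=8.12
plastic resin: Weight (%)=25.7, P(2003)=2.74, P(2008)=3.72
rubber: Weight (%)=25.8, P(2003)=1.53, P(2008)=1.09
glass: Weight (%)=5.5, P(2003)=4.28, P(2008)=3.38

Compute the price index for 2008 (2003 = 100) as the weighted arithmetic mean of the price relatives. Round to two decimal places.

wool: 43.0 × (8.12/5.70) = 43.0 × 1.424561 = 61.2561
plastic resin: 25.7 × (3.72/2.74) = 25.7 × 1.357664 = 34.8920
rubber: 25.8 × (1.09/1.53) = 25.8 × 0.712418 = 18.3804
glass: 5.5 × (3.38/4.28) = 5.5 × 0.789720 = 4.3435
Index = Σ wᵢ·(p₁ᵢ/p₀ᵢ) = 61.2561 + 34.8920 + 18.3804 + 4.3435 = 118.8720

118.87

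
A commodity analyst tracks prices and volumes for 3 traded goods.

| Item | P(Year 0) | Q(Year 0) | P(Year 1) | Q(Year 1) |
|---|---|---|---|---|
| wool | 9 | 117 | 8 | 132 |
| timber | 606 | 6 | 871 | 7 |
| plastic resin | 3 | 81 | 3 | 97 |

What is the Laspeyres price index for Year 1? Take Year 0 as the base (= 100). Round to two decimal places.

Laspeyres price index uses base-period quantities as weights.
ΣP(Year 1)·Q(Year 0) = 8×117 + 871×6 + 3×81 = 936 + 5226 + 243 = 6405
ΣP(Year 0)·Q(Year 0) = 9×117 + 606×6 + 3×81 = 1053 + 3636 + 243 = 4932
Index = 6405 / 4932 × 100 = 129.8662

129.87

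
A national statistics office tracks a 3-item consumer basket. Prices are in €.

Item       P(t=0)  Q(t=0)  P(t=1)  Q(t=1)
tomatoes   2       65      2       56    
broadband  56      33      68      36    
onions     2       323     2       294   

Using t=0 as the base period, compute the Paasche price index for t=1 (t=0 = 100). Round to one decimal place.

115.9

Paasche price index uses current-period quantities as weights.
ΣP(t=1)·Q(t=1) = 2×56 + 68×36 + 2×294 = 112 + 2448 + 588 = 3148
ΣP(t=0)·Q(t=1) = 2×56 + 56×36 + 2×294 = 112 + 2016 + 588 = 2716
Index = 3148 / 2716 × 100 = 115.9057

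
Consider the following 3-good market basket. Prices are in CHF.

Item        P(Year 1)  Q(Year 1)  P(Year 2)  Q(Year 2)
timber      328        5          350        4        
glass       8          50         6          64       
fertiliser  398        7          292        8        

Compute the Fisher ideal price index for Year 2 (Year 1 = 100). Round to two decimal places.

83.54

Laspeyres component (base-period weights):
ΣP(Year 2)Q(Year 1) = 350×5 + 6×50 + 292×7 = 1750 + 300 + 2044 = 4094
ΣP(Year 1)Q(Year 1) = 328×5 + 8×50 + 398×7 = 1640 + 400 + 2786 = 4826
L = 4094 / 4826 × 100 = 84.8322
Paasche component (current-period weights):
ΣP(Year 2)Q(Year 2) = 350×4 + 6×64 + 292×8 = 1400 + 384 + 2336 = 4120
ΣP(Year 1)Q(Year 2) = 328×4 + 8×64 + 398×8 = 1312 + 512 + 3184 = 5008
P = 4120 / 5008 × 100 = 82.2684
Fisher = √(L × P) = √(84.8322 × 82.2684) = 83.5404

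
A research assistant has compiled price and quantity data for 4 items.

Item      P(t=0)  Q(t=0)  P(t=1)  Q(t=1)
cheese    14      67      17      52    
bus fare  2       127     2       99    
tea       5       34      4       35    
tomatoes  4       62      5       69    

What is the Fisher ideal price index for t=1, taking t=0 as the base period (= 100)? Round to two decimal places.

Laspeyres component (base-period weights):
ΣP(t=1)Q(t=0) = 17×67 + 2×127 + 4×34 + 5×62 = 1139 + 254 + 136 + 310 = 1839
ΣP(t=0)Q(t=0) = 14×67 + 2×127 + 5×34 + 4×62 = 938 + 254 + 170 + 248 = 1610
L = 1839 / 1610 × 100 = 114.2236
Paasche component (current-period weights):
ΣP(t=1)Q(t=1) = 17×52 + 2×99 + 4×35 + 5×69 = 884 + 198 + 140 + 345 = 1567
ΣP(t=0)Q(t=1) = 14×52 + 2×99 + 5×35 + 4×69 = 728 + 198 + 175 + 276 = 1377
P = 1567 / 1377 × 100 = 113.7981
Fisher = √(L × P) = √(114.2236 × 113.7981) = 114.0107

114.01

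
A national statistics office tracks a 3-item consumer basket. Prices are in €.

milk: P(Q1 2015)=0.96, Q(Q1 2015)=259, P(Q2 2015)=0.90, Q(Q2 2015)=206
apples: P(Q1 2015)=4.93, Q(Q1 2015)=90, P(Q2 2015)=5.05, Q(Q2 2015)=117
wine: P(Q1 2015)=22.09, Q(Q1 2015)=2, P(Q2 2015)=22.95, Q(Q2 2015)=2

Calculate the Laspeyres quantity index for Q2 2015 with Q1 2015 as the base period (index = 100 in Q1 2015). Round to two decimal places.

Laspeyres quantity index uses base-period prices as weights.
ΣP(Q1 2015)·Q(Q2 2015) = 0.96×206 + 4.93×117 + 22.09×2 = 197.76 + 576.81 + 44.18 = 818.75
ΣP(Q1 2015)·Q(Q1 2015) = 0.96×259 + 4.93×90 + 22.09×2 = 248.64 + 443.7 + 44.18 = 736.52
Index = 818.75 / 736.52 × 100 = 111.1647

111.16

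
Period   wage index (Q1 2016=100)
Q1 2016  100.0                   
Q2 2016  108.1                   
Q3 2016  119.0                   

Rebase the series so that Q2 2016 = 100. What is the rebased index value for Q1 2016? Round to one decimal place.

92.5

Rebased(Q1 2016) = 100.0 / 108.1 × 100 = 92.5069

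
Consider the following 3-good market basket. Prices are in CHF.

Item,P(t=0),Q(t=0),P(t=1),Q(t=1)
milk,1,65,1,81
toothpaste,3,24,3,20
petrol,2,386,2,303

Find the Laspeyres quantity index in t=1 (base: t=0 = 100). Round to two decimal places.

82.18

Laspeyres quantity index uses base-period prices as weights.
ΣP(t=0)·Q(t=1) = 1×81 + 3×20 + 2×303 = 81 + 60 + 606 = 747
ΣP(t=0)·Q(t=0) = 1×65 + 3×24 + 2×386 = 65 + 72 + 772 = 909
Index = 747 / 909 × 100 = 82.1782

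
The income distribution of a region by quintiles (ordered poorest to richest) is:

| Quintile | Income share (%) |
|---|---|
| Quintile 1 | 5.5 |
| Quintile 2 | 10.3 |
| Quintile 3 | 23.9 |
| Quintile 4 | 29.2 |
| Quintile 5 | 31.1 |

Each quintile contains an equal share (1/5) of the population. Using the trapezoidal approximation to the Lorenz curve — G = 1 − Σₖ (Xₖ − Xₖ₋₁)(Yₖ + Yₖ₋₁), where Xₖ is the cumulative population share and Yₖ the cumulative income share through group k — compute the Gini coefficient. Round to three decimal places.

0.280

Cumulative income shares Yₖ: 0.0550, 0.1580, 0.3970, 0.6890, 1.0000
Σ (Xₖ−Xₖ₋₁)(Yₖ+Yₖ₋₁) = (1/5)(0.0550+0.0000) + (1/5)(0.1580+0.0550) + (1/5)(0.3970+0.1580) + (1/5)(0.6890+0.3970) + (1/5)(1.0000+0.6890)
  = 0.0110 + 0.0426 + 0.1110 + 0.2172 + 0.3378 = 0.7196
G = 1 − 0.7196 = 0.2804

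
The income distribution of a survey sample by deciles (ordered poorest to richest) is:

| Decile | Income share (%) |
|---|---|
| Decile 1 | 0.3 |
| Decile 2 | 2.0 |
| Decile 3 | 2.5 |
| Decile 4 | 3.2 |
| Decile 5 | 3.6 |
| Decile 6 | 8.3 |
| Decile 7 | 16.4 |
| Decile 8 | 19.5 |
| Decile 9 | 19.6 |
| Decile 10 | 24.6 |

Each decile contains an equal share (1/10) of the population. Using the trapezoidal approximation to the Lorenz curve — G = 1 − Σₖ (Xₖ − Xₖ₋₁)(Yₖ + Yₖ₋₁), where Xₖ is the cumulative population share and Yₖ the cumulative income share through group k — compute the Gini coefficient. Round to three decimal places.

Cumulative income shares Yₖ: 0.0030, 0.0230, 0.0480, 0.0800, 0.1160, 0.1990, 0.3630, 0.5580, 0.7540, 1.0000
Σ (Xₖ−Xₖ₋₁)(Yₖ+Yₖ₋₁) = (1/10)(0.0030+0.0000) + (1/10)(0.0230+0.0030) + (1/10)(0.0480+0.0230) + (1/10)(0.0800+0.0480) + (1/10)(0.1160+0.0800) + (1/10)(0.1990+0.1160) + (1/10)(0.3630+0.1990) + (1/10)(0.5580+0.3630) + (1/10)(0.7540+0.5580) + (1/10)(1.0000+0.7540)
  = 0.0003 + 0.0026 + 0.0071 + 0.0128 + 0.0196 + 0.0315 + 0.0562 + 0.0921 + 0.1312 + 0.1754 = 0.5288
G = 1 − 0.5288 = 0.4712

0.471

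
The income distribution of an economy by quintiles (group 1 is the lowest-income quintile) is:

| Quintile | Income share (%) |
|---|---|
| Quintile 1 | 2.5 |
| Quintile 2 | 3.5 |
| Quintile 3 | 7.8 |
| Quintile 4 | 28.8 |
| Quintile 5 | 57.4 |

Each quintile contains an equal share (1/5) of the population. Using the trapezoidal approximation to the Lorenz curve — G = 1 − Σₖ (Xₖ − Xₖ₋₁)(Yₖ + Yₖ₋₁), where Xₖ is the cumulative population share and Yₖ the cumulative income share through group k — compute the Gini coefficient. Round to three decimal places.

Cumulative income shares Yₖ: 0.0250, 0.0600, 0.1380, 0.4260, 1.0000
Σ (Xₖ−Xₖ₋₁)(Yₖ+Yₖ₋₁) = (1/5)(0.0250+0.0000) + (1/5)(0.0600+0.0250) + (1/5)(0.1380+0.0600) + (1/5)(0.4260+0.1380) + (1/5)(1.0000+0.4260)
  = 0.0050 + 0.0170 + 0.0396 + 0.1128 + 0.2852 = 0.4596
G = 1 − 0.4596 = 0.5404

0.540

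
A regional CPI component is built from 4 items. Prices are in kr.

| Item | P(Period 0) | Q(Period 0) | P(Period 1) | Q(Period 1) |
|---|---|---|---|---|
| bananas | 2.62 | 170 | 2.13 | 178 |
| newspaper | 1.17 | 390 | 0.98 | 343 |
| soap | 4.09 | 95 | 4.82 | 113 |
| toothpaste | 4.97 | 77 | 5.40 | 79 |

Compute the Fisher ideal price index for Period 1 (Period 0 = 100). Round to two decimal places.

97.31

Laspeyres component (base-period weights):
ΣP(Period 1)Q(Period 0) = 2.13×170 + 0.98×390 + 4.82×95 + 5.40×77 = 362.1 + 382.2 + 457.9 + 415.8 = 1618
ΣP(Period 0)Q(Period 0) = 2.62×170 + 1.17×390 + 4.09×95 + 4.97×77 = 445.4 + 456.3 + 388.55 + 382.69 = 1672.94
L = 1618 / 1672.94 × 100 = 96.7160
Paasche component (current-period weights):
ΣP(Period 1)Q(Period 1) = 2.13×178 + 0.98×343 + 4.82×113 + 5.40×79 = 379.14 + 336.14 + 544.66 + 426.6 = 1686.54
ΣP(Period 0)Q(Period 1) = 2.62×178 + 1.17×343 + 4.09×113 + 4.97×79 = 466.36 + 401.31 + 462.17 + 392.63 = 1722.47
P = 1686.54 / 1722.47 × 100 = 97.9140
Fisher = √(L × P) = √(96.7160 × 97.9140) = 97.3132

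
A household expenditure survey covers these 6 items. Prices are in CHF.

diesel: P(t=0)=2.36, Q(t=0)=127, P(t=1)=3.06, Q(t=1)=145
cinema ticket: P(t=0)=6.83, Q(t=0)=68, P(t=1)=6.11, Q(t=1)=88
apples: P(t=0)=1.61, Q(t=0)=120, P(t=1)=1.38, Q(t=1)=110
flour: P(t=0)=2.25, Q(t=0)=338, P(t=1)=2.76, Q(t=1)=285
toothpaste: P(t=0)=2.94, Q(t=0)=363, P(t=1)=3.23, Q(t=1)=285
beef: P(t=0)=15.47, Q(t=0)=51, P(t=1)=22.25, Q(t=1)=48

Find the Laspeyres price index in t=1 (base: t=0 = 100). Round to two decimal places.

Laspeyres price index uses base-period quantities as weights.
ΣP(t=1)·Q(t=0) = 3.06×127 + 6.11×68 + 1.38×120 + 2.76×338 + 3.23×363 + 22.25×51 = 388.62 + 415.48 + 165.6 + 932.88 + 1172.49 + 1134.75 = 4209.82
ΣP(t=0)·Q(t=0) = 2.36×127 + 6.83×68 + 1.61×120 + 2.25×338 + 2.94×363 + 15.47×51 = 299.72 + 464.44 + 193.2 + 760.5 + 1067.22 + 788.97 = 3574.05
Index = 4209.82 / 3574.05 × 100 = 117.7885

117.79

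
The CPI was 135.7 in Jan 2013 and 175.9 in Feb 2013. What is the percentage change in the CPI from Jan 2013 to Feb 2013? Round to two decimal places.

Change = (175.9 − 135.7) / 135.7 × 100
       = 40.2 / 135.7 × 100 = 29.6242%

29.62%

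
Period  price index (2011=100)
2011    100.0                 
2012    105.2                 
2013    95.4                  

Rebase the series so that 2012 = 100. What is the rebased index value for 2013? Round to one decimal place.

Rebased(2013) = 95.4 / 105.2 × 100 = 90.6844

90.7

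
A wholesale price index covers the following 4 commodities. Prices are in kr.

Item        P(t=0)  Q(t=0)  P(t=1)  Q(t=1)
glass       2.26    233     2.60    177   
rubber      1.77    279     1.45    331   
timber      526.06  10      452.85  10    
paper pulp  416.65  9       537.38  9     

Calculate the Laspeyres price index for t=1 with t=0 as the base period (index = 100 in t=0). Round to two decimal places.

103.43

Laspeyres price index uses base-period quantities as weights.
ΣP(t=1)·Q(t=0) = 2.60×233 + 1.45×279 + 452.85×10 + 537.38×9 = 605.8 + 404.55 + 4528.5 + 4836.42 = 10375.27
ΣP(t=0)·Q(t=0) = 2.26×233 + 1.77×279 + 526.06×10 + 416.65×9 = 526.58 + 493.83 + 5260.6 + 3749.85 = 10030.86
Index = 10375.27 / 10030.86 × 100 = 103.4335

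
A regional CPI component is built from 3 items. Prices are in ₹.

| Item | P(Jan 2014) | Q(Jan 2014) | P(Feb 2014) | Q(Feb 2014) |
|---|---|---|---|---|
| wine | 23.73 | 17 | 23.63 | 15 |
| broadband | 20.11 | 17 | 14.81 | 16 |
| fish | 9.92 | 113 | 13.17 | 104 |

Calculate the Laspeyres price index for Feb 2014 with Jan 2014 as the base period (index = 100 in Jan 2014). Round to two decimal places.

114.76

Laspeyres price index uses base-period quantities as weights.
ΣP(Feb 2014)·Q(Jan 2014) = 23.63×17 + 14.81×17 + 13.17×113 = 401.71 + 251.77 + 1488.21 = 2141.69
ΣP(Jan 2014)·Q(Jan 2014) = 23.73×17 + 20.11×17 + 9.92×113 = 403.41 + 341.87 + 1120.96 = 1866.24
Index = 2141.69 / 1866.24 × 100 = 114.7596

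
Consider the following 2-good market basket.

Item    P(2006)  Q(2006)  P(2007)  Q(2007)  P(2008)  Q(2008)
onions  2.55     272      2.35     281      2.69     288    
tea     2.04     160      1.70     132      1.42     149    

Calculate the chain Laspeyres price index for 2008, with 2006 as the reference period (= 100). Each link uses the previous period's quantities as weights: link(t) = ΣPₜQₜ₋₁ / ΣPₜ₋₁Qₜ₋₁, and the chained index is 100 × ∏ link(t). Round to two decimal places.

Link 2006→2007:
ΣP(2007)Q(2006) = 2.35×272 + 1.70×160 = 639.2 + 272 = 911.2
ΣP(2006)Q(2006) = 2.55×272 + 2.04×160 = 693.6 + 326.4 = 1020
link = 911.2/1020 = 0.893333
Link 2007→2008:
ΣP(2008)Q(2007) = 2.69×281 + 1.42×132 = 755.89 + 187.44 = 943.33
ΣP(2007)Q(2007) = 2.35×281 + 1.70×132 = 660.35 + 224.4 = 884.75
link = 943.33/884.75 = 1.066211
Chained index = 100 × 0.893333 × 1.066211 = 95.2482

95.25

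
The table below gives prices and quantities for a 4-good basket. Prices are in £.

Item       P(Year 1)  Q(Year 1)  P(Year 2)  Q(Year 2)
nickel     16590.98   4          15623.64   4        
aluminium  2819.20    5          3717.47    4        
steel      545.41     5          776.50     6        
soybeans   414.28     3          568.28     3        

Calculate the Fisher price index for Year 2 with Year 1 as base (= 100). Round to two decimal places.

102.28

Laspeyres component (base-period weights):
ΣP(Year 2)Q(Year 1) = 15623.64×4 + 3717.47×5 + 776.50×5 + 568.28×3 = 62494.56 + 18587.35 + 3882.5 + 1704.84 = 86669.25
ΣP(Year 1)Q(Year 1) = 16590.98×4 + 2819.20×5 + 545.41×5 + 414.28×3 = 66363.92 + 14096 + 2727.05 + 1242.84 = 84429.81
L = 86669.25 / 84429.81 × 100 = 102.6524
Paasche component (current-period weights):
ΣP(Year 2)Q(Year 2) = 15623.64×4 + 3717.47×4 + 776.50×6 + 568.28×3 = 62494.56 + 14869.88 + 4659 + 1704.84 = 83728.28
ΣP(Year 1)Q(Year 2) = 16590.98×4 + 2819.20×4 + 545.41×6 + 414.28×3 = 66363.92 + 11276.8 + 3272.46 + 1242.84 = 82156.02
P = 83728.28 / 82156.02 × 100 = 101.9137
Fisher = √(L × P) = √(102.6524 × 101.9137) = 102.2824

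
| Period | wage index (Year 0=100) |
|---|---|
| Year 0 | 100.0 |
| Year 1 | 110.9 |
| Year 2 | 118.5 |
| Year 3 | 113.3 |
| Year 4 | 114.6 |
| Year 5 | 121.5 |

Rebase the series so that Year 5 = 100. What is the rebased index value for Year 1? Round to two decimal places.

Rebased(Year 1) = 110.9 / 121.5 × 100 = 91.2757

91.28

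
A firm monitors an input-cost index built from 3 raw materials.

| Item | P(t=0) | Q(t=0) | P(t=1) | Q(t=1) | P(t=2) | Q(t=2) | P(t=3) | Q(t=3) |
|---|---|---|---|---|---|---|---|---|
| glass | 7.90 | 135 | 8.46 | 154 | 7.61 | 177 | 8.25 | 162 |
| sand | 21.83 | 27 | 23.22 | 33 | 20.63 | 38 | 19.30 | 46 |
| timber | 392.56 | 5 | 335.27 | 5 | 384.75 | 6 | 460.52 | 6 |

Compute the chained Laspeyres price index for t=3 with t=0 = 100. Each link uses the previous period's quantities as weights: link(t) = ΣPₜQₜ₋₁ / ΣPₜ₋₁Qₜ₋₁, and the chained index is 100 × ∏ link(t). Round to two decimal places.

107.19

Link t=0→t=1:
ΣP(t=1)Q(t=0) = 8.46×135 + 23.22×27 + 335.27×5 = 1142.1 + 626.94 + 1676.35 = 3445.39
ΣP(t=0)Q(t=0) = 7.90×135 + 21.83×27 + 392.56×5 = 1066.5 + 589.41 + 1962.8 = 3618.71
link = 3445.39/3618.71 = 0.952104
Link t=1→t=2:
ΣP(t=2)Q(t=1) = 7.61×154 + 20.63×33 + 384.75×5 = 1171.94 + 680.79 + 1923.75 = 3776.48
ΣP(t=1)Q(t=1) = 8.46×154 + 23.22×33 + 335.27×5 = 1302.84 + 766.26 + 1676.35 = 3745.45
link = 3776.48/3745.45 = 1.008285
Link t=2→t=3:
ΣP(t=3)Q(t=2) = 8.25×177 + 19.30×38 + 460.52×6 = 1460.25 + 733.4 + 2763.12 = 4956.77
ΣP(t=2)Q(t=2) = 7.61×177 + 20.63×38 + 384.75×6 = 1346.97 + 783.94 + 2308.5 = 4439.41
link = 4956.77/4439.41 = 1.116538
Chained index = 100 × 0.952104 × 1.008285 × 1.116538 = 107.1868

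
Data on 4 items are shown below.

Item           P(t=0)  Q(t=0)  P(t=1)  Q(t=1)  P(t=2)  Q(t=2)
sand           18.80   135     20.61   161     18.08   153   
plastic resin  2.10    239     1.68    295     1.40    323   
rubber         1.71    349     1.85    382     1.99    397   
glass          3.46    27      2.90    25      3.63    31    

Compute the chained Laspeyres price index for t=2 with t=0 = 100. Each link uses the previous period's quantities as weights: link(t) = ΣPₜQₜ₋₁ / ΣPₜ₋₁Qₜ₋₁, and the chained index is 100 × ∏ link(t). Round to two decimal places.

Link t=0→t=1:
ΣP(t=1)Q(t=0) = 20.61×135 + 1.68×239 + 1.85×349 + 2.90×27 = 2782.35 + 401.52 + 645.65 + 78.3 = 3907.82
ΣP(t=0)Q(t=0) = 18.80×135 + 2.10×239 + 1.71×349 + 3.46×27 = 2538 + 501.9 + 596.79 + 93.42 = 3730.11
link = 3907.82/3730.11 = 1.047642
Link t=1→t=2:
ΣP(t=2)Q(t=1) = 18.08×161 + 1.40×295 + 1.99×382 + 3.63×25 = 2910.88 + 413 + 760.18 + 90.75 = 4174.81
ΣP(t=1)Q(t=1) = 20.61×161 + 1.68×295 + 1.85×382 + 2.90×25 = 3318.21 + 495.6 + 706.7 + 72.5 = 4593.01
link = 4174.81/4593.01 = 0.908949
Chained index = 100 × 1.047642 × 0.908949 = 95.2253

95.23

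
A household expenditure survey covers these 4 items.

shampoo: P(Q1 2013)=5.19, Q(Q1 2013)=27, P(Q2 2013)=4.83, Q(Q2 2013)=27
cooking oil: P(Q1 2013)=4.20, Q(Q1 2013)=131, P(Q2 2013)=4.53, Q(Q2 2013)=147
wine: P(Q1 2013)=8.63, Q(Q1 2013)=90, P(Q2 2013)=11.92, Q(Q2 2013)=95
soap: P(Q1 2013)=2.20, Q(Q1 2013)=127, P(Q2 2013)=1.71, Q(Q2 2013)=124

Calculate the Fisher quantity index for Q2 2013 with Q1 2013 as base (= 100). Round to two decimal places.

Laspeyres component (base-period weights):
ΣP(Q1 2013)Q(Q2 2013) = 5.19×27 + 4.20×147 + 8.63×95 + 2.20×124 = 140.13 + 617.4 + 819.85 + 272.8 = 1850.18
ΣP(Q1 2013)Q(Q1 2013) = 5.19×27 + 4.20×131 + 8.63×90 + 2.20×127 = 140.13 + 550.2 + 776.7 + 279.4 = 1746.43
L = 1850.18 / 1746.43 × 100 = 105.9407
Paasche component (current-period weights):
ΣP(Q2 2013)Q(Q2 2013) = 4.83×27 + 4.53×147 + 11.92×95 + 1.71×124 = 130.41 + 665.91 + 1132.4 + 212.04 = 2140.76
ΣP(Q2 2013)Q(Q1 2013) = 4.83×27 + 4.53×131 + 11.92×90 + 1.71×127 = 130.41 + 593.43 + 1072.8 + 217.17 = 2013.81
P = 2140.76 / 2013.81 × 100 = 106.3040
Fisher = √(L × P) = √(105.9407 × 106.3040) = 106.1222

106.12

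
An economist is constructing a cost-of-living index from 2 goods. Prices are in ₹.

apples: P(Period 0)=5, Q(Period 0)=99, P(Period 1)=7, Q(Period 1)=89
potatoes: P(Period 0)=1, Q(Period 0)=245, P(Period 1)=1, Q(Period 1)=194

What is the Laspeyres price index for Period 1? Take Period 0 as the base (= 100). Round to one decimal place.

Laspeyres price index uses base-period quantities as weights.
ΣP(Period 1)·Q(Period 0) = 7×99 + 1×245 = 693 + 245 = 938
ΣP(Period 0)·Q(Period 0) = 5×99 + 1×245 = 495 + 245 = 740
Index = 938 / 740 × 100 = 126.7568

126.8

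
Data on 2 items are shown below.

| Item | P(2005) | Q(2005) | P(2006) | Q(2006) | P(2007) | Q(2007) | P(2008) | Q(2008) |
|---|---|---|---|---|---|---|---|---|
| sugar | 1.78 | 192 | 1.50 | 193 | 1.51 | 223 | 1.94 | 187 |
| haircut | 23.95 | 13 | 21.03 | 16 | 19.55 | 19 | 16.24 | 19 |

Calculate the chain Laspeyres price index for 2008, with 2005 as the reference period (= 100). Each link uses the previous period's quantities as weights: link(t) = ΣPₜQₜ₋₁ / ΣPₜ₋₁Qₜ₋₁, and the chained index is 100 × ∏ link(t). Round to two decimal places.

Link 2005→2006:
ΣP(2006)Q(2005) = 1.50×192 + 21.03×13 = 288 + 273.39 = 561.39
ΣP(2005)Q(2005) = 1.78×192 + 23.95×13 = 341.76 + 311.35 = 653.11
link = 561.39/653.11 = 0.859564
Link 2006→2007:
ΣP(2007)Q(2006) = 1.51×193 + 19.55×16 = 291.43 + 312.8 = 604.23
ΣP(2006)Q(2006) = 1.50×193 + 21.03×16 = 289.5 + 336.48 = 625.98
link = 604.23/625.98 = 0.965254
Link 2007→2008:
ΣP(2008)Q(2007) = 1.94×223 + 16.24×19 = 432.62 + 308.56 = 741.18
ΣP(2007)Q(2007) = 1.51×223 + 19.55×19 = 336.73 + 371.45 = 708.18
link = 741.18/708.18 = 1.046598
Chained index = 100 × 0.859564 × 0.965254 × 1.046598 = 86.8361

86.84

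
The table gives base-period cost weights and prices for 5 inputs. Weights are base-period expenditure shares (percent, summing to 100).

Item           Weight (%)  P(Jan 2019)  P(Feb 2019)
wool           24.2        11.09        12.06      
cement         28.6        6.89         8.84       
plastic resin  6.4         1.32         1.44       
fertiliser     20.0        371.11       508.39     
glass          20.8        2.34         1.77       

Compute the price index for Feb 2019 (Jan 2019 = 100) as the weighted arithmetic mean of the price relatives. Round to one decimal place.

wool: 24.2 × (12.06/11.09) = 24.2 × 1.087466 = 26.3167
cement: 28.6 × (8.84/6.89) = 28.6 × 1.283019 = 36.6943
plastic resin: 6.4 × (1.44/1.32) = 6.4 × 1.090909 = 6.9818
fertiliser: 20.0 × (508.39/371.11) = 20.0 × 1.369917 = 27.3983
glass: 20.8 × (1.77/2.34) = 20.8 × 0.756410 = 15.7333
Index = Σ wᵢ·(p₁ᵢ/p₀ᵢ) = 26.3167 + 36.6943 + 6.9818 + 27.3983 + 15.7333 = 113.1245

113.1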